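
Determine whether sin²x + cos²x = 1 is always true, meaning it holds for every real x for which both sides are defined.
Yes, this is an identity.

Claim: sin²x + cos²x = 1.
Reasoning: The point (cos x, sin x) lies on the unit circle X² + Y² = 1, so cos²x + sin²x = 1 for every real x.
So the two sides agree for every real x for which both sides are defined.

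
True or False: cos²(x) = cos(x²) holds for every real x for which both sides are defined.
Claim: cos²(x) = cos(x²).
Test a specific point where both sides are defined: x = -π/6.
LHS = cos²(x) ≈ 0.7500
RHS = cos(x²) ≈ 0.9627
Since 0.7500 ≠ 0.9627, the equation fails at this point, so it cannot hold for every real x for which both sides are defined.
cos²(x) means (cos x)², squaring the output; cos(x²) squares the input. These are different functions.

Conclusion: False.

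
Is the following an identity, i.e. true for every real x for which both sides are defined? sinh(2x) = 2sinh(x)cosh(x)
Claim: sinh(2x) = 2sinh(x)cosh(x).
Reasoning: 2sinh(x)cosh(x) = 2 · (e^x - e^-x)/2 · (e^x + e^-x)/2 = (e^(2x) - e^(-2x))/2 = sinh(2x).
So the two sides agree for every real x for which both sides are defined.

Conclusion: Yes, this is an identity.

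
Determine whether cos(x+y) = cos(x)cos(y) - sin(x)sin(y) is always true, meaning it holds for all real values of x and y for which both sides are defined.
Yes, this is an identity.

Claim: cos(x+y) = cos(x)cos(y) - sin(x)sin(y).
Reasoning: By Euler's formula e^(i(x+y)) = e^(ix)·e^(iy) = (cos x + i·sin x)(cos y + i·sin y). The real part of the left side is cos(x+y); the real part of the product is cos(x)cos(y) - sin(x)sin(y) (since i·i = -1).
So the two sides agree for all real values of x and y for which both sides are defined.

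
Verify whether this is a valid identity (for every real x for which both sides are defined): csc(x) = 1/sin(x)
Claim: csc(x) = 1/sin(x).
Reasoning: csc(x) is by definition the reciprocal of sin(x), wherever sin(x) ≠ 0.
So the two sides agree for every real x for which both sides are defined.

Conclusion: Yes, this is an identity.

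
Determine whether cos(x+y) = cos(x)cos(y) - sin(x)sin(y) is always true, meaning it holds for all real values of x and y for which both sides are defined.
Claim: cos(x+y) = cos(x)cos(y) - sin(x)sin(y).
Reasoning: By Euler's formula e^(i(x+y)) = e^(ix)·e^(iy) = (cos x + i·sin x)(cos y + i·sin y). The real part of the left side is cos(x+y); the real part of the product is cos(x)cos(y) - sin(x)sin(y) (since i·i = -1).
So the two sides agree for all real values of x and y for which both sides are defined.

Conclusion: Yes, this is an identity.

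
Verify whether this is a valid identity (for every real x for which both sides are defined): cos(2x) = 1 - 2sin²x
Claim: cos(2x) = 1 - 2sin²x.
Reasoning: cos(2x) = cos²x - sin²x. Replace cos²x by 1 - sin²x: (1 - sin²x) - sin²x = 1 - 2sin²x.
So the two sides agree for every real x for which both sides are defined.

Conclusion: Yes, this is an identity.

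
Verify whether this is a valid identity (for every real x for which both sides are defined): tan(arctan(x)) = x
Claim: tan(arctan(x)) = x.
Reasoning: For every real x, arctan(x) is by definition the angle in (-π/2, π/2) whose tangent equals x. Taking the tangent of that angle returns x.
So the two sides agree for every real x for which both sides are defined.

Conclusion: Yes, this is an identity.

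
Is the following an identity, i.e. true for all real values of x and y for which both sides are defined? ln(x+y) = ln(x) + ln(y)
No, this is NOT an identity.

Claim: ln(x+y) = ln(x) + ln(y).
Test a specific point where both sides are defined: x = 2, y = 3/2.
LHS = ln(x+y) ≈ 1.2528
RHS = ln(x) + ln(y) ≈ 1.0986
Since 1.2528 ≠ 1.0986, the equation fails at this point, so it cannot hold for all real values of x and y for which both sides are defined.
ln(x) + ln(y) = ln(xy), not ln(x+y).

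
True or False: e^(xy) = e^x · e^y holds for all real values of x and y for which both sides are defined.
Claim: e^(xy) = e^x · e^y.
Test a specific point where both sides are defined: x = -1, y = 1.
LHS = e^(xy) ≈ 0.3679
RHS = e^x · e^y ≈ 1.0000
Since 0.3679 ≠ 1.0000, the equation fails at this point, so it cannot hold for all real values of x and y for which both sides are defined.
e^x · e^y = e^(x+y), not e^(xy).

Conclusion: False.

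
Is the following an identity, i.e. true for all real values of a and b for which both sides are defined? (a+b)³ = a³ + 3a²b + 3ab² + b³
Claim: (a+b)³ = a³ + 3a²b + 3ab² + b³.
Reasoning: (a+b)³ = (a+b)(a+b)² = (a+b)(a² + 2ab + b²) = a³ + 2a²b + ab² + a²b + 2ab² + b³ = a³ + 3a²b + 3ab² + b³.
So the two sides agree for all real values of a and b for which both sides are defined.

Conclusion: Yes, this is an identity.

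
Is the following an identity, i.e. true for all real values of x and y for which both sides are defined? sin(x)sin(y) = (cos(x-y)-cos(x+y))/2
Yes, this is an identity.

Claim: sin(x)sin(y) = (cos(x-y)-cos(x+y))/2.
Reasoning: cos(x-y) = cos(x)cos(y) + sin(x)sin(y) and cos(x+y) = cos(x)cos(y) - sin(x)sin(y). Subtracting, cos(x-y) - cos(x+y) = 2sin(x)sin(y); divide by 2.
So the two sides agree for all real values of x and y for which both sides are defined.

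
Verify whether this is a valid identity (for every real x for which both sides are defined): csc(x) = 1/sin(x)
Yes, this is an identity.

Claim: csc(x) = 1/sin(x).
Reasoning: csc(x) is by definition the reciprocal of sin(x), wherever sin(x) ≠ 0.
So the two sides agree for every real x for which both sides are defined.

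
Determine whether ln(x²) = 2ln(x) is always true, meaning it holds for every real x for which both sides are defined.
Yes, this is an identity.

Claim: ln(x²) = 2ln(x).
Reasoning: The right side requires x > 0. For x > 0, x² = (e^(ln x))² = e^(2ln x), so ln(x²) = 2ln(x). (For x < 0 the right side is undefined, so those values are outside the claim.)
So the two sides agree for every real x for which both sides are defined.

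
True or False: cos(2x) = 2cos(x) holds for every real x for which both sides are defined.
False.

Claim: cos(2x) = 2cos(x).
Test a specific point where both sides are defined: x = 2π/3.
LHS = cos(2x) ≈ -0.5000
RHS = 2cos(x) ≈ -1.0000
Since -0.5000 ≠ -1.0000, the equation fails at this point, so it cannot hold for every real x for which both sides are defined.
The correct double-angle formula is cos(2x) = cos²x - sin²x.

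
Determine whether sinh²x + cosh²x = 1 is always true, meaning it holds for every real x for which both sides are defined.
Claim: sinh²x + cosh²x = 1.
Test a specific point where both sides are defined: x = 4.
LHS = sinh²x + cosh²x ≈ 1490.4792
RHS = 1 ≈ 1.0000
Since 1490.4792 ≠ 1.0000, the equation fails at this point, so it cannot hold for every real x for which both sides are defined.
The correct hyperbolic identity is cosh²x - sinh²x = 1 (a difference); the sum sinh²x + cosh²x equals cosh(2x).

Conclusion: No, this is NOT an identity.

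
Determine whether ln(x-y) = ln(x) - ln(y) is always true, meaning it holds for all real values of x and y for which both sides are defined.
Claim: ln(x-y) = ln(x) - ln(y).
Test a specific point where both sides are defined: x = 3, y = 3/2.
LHS = ln(x-y) ≈ 0.4055
RHS = ln(x) - ln(y) ≈ 0.6931
Since 0.4055 ≠ 0.6931, the equation fails at this point, so it cannot hold for all real values of x and y for which both sides are defined.
ln(x) - ln(y) = ln(x/y), not ln(x-y).

Conclusion: No, this is NOT an identity.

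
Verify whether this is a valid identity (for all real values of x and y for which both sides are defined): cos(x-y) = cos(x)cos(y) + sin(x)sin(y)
Claim: cos(x-y) = cos(x)cos(y) + sin(x)sin(y).
Reasoning: Replace y by -y in cos(x+y) = cos(x)cos(y) - sin(x)sin(y) and use cos(-y) = cos(y), sin(-y) = -sin(y): cos(x-y) = cos(x)cos(y) + sin(x)sin(y).
So the two sides agree for all real values of x and y for which both sides are defined.

Conclusion: Yes, this is an identity.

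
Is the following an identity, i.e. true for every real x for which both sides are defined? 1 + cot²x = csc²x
Claim: 1 + cot²x = csc²x.
Reasoning: Start from sin²x + cos²x = 1 and divide every term by sin²x (allowed wherever cot x and csc x are defined): 1 + cot²x = 1/sin²x = csc²x.
So the two sides agree for every real x for which both sides are defined.

Conclusion: Yes, this is an identity.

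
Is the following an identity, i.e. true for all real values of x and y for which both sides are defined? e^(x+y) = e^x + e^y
Claim: e^(x+y) = e^x + e^y.
Test a specific point where both sides are defined: x = 1, y = 2.
LHS = e^(x+y) ≈ 20.0855
RHS = e^x + e^y ≈ 10.1073
Since 20.0855 ≠ 10.1073, the equation fails at this point, so it cannot hold for all real values of x and y for which both sides are defined.
The correct rule is e^(x+y) = e^x · e^y (a product, not a sum).

Conclusion: No, this is NOT an identity.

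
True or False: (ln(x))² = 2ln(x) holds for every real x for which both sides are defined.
Claim: (ln(x))² = 2ln(x).
Test a specific point where both sides are defined: x = 3/2.
LHS = (ln(x))² ≈ 0.1644
RHS = 2ln(x) ≈ 0.8109
Since 0.1644 ≠ 0.8109, the equation fails at this point, so it cannot hold for every real x for which both sides are defined.
2ln(x) equals ln(x²), which is not the same as (ln x)².

Conclusion: False.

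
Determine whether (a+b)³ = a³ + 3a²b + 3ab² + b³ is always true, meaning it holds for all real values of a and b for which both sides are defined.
Claim: (a+b)³ = a³ + 3a²b + 3ab² + b³.
Reasoning: (a+b)³ = (a+b)(a+b)² = (a+b)(a² + 2ab + b²) = a³ + 2a²b + ab² + a²b + 2ab² + b³ = a³ + 3a²b + 3ab² + b³.
So the two sides agree for all real values of a and b for which both sides are defined.

Conclusion: Yes, this is an identity.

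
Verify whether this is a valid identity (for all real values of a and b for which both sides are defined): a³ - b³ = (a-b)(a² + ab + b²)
Yes, this is an identity.

Claim: a³ - b³ = (a-b)(a² + ab + b²).
Reasoning: Expand the right side: (a-b)(a² + ab + b²) = a³ + a²b + ab² - a²b - ab² - b³ = a³ - b³ (the middle terms cancel in pairs).
So the two sides agree for all real values of a and b for which both sides are defined.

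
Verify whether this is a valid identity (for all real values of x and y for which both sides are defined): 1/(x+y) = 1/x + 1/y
Claim: 1/(x+y) = 1/x + 1/y.
Test a specific point where both sides are defined: x = 5, y = 1/2.
LHS = 1/(x+y) ≈ 0.1818
RHS = 1/x + 1/y ≈ 2.2000
Since 0.1818 ≠ 2.2000, the equation fails at this point, so it cannot hold for all real values of x and y for which both sides are defined.
1/x + 1/y = (x+y)/(xy), which is not 1/(x+y).

Conclusion: No, this is NOT an identity.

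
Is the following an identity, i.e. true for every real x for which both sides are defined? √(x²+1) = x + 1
No, this is NOT an identity.

Claim: √(x²+1) = x + 1.
Test a specific point where both sides are defined: x = -1.
LHS = √(x²+1) ≈ 1.4142
RHS = x + 1 ≈ 0.0000
Since 1.4142 ≠ 0.0000, the equation fails at this point, so it cannot hold for every real x for which both sides are defined.
(x+1)² = x² + 2x + 1 ≠ x² + 1 unless x = 0.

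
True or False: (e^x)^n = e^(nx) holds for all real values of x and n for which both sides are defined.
Claim: (e^x)^n = e^(nx).
Reasoning: e^x is a positive real number, and for a positive base B and real exponent n, B^n = e^(n·ln B). With B = e^x, ln B = x, so (e^x)^n = e^(n·x).
So the two sides agree for all real values of x and n for which both sides are defined.

Conclusion: True.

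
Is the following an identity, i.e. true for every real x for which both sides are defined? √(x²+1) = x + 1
No, this is NOT an identity.

Claim: √(x²+1) = x + 1.
Test a specific point where both sides are defined: x = 1/2.
LHS = √(x²+1) ≈ 1.1180
RHS = x + 1 ≈ 1.5000
Since 1.1180 ≠ 1.5000, the equation fails at this point, so it cannot hold for every real x for which both sides are defined.
(x+1)² = x² + 2x + 1 ≠ x² + 1 unless x = 0.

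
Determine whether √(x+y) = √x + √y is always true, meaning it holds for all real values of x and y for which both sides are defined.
No, this is NOT an identity.

Claim: √(x+y) = √x + √y.
Test a specific point where both sides are defined: x = 4, y = 1/2.
LHS = √(x+y) ≈ 2.1213
RHS = √x + √y ≈ 2.7071
Since 2.1213 ≠ 2.7071, the equation fails at this point, so it cannot hold for all real values of x and y for which both sides are defined.
Squaring the right side gives x + 2√(xy) + y, not x + y.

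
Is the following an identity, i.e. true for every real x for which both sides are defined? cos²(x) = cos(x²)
No, this is NOT an identity.

Claim: cos²(x) = cos(x²).
Test a specific point where both sides are defined: x = -π/6.
LHS = cos²(x) ≈ 0.7500
RHS = cos(x²) ≈ 0.9627
Since 0.7500 ≠ 0.9627, the equation fails at this point, so it cannot hold for every real x for which both sides are defined.
cos²(x) means (cos x)², squaring the output; cos(x²) squares the input. These are different functions.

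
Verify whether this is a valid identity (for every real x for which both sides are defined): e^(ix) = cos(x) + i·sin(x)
Yes, this is an identity.

Claim: e^(ix) = cos(x) + i·sin(x).
Reasoning: Euler's formula. Expand e^(ix) = Σ (ix)^k / k!. Since i² = -1, the even-k terms are Σ (-1)^m x^(2m)/(2m)! = cos(x) and the odd-k terms are i · Σ (-1)^m x^(2m+1)/(2m+1)! = i·sin(x).
So the two sides agree for every real x for which both sides are defined.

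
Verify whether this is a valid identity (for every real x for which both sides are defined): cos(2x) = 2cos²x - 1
Claim: cos(2x) = 2cos²x - 1.
Reasoning: cos(2x) = cos²x - sin²x. Replace sin²x by 1 - cos²x: cos²x - (1 - cos²x) = 2cos²x - 1.
So the two sides agree for every real x for which both sides are defined.

Conclusion: Yes, this is an identity.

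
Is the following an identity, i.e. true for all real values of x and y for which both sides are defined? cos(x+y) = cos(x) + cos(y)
No, this is NOT an identity.

Claim: cos(x+y) = cos(x) + cos(y).
Test a specific point where both sides are defined: x = 3π/4, y = π/6.
LHS = cos(x+y) ≈ -0.9659
RHS = cos(x) + cos(y) ≈ 0.1589
Since -0.9659 ≠ 0.1589, the equation fails at this point, so it cannot hold for all real values of x and y for which both sides are defined.
The correct expansion is cos(x+y) = cos(x)cos(y) - sin(x)sin(y); cosine is not additive.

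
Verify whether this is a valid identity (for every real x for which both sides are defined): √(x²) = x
Claim: √(x²) = x.
Test a specific point where both sides are defined: x = -1.
LHS = √(x²) ≈ 1.0000
RHS = x ≈ -1.0000
Since 1.0000 ≠ -1.0000, the equation fails at this point, so it cannot hold for every real x for which both sides are defined.
√(x²) = |x|, which differs from x whenever x < 0 (both sides are defined for every real x).

Conclusion: No, this is NOT an identity.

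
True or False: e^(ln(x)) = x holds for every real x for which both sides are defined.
Claim: e^(ln(x)) = x.
Reasoning: For x > 0, ln(x) is by definition the exponent p such that e^p = x. Raising e to that exponent therefore returns x: e^(ln x) = x.
So the two sides agree for every real x for which both sides are defined.

Conclusion: True.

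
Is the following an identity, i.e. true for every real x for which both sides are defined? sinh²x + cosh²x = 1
No, this is NOT an identity.

Claim: sinh²x + cosh²x = 1.
Test a specific point where both sides are defined: x = 3.
LHS = sinh²x + cosh²x ≈ 201.7156
RHS = 1 ≈ 1.0000
Since 201.7156 ≠ 1.0000, the equation fails at this point, so it cannot hold for every real x for which both sides are defined.
The correct hyperbolic identity is cosh²x - sinh²x = 1 (a difference); the sum sinh²x + cosh²x equals cosh(2x).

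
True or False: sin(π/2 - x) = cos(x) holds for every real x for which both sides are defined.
True.

Claim: sin(π/2 - x) = cos(x).
Reasoning: Use sin(u - v) = sin(u)cos(v) - cos(u)sin(v) with u = π/2, v = x: sin(π/2)cos(x) - cos(π/2)sin(x) = 1·cos(x) - 0·sin(x) = cos(x).
So the two sides agree for every real x for which both sides are defined.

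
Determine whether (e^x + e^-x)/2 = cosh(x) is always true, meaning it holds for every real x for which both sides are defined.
Yes, this is an identity.

Claim: (e^x + e^-x)/2 = cosh(x).
Reasoning: This is exactly the definition of the hyperbolic cosine: cosh(x) := (e^x + e^-x)/2.
So the two sides agree for every real x for which both sides are defined.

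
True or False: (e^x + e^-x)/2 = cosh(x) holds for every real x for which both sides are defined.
Claim: (e^x + e^-x)/2 = cosh(x).
Reasoning: This is exactly the definition of the hyperbolic cosine: cosh(x) := (e^x + e^-x)/2.
So the two sides agree for every real x for which both sides are defined.

Conclusion: True.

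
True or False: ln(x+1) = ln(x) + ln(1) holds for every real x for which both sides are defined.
False.

Claim: ln(x+1) = ln(x) + ln(1).
Test a specific point where both sides are defined: x = 3.
LHS = ln(x+1) ≈ 1.3863
RHS = ln(x) + ln(1) ≈ 1.0986
Since 1.3863 ≠ 1.0986, the equation fails at this point, so it cannot hold for every real x for which both sides are defined.
ln(1) = 0, so the right side is just ln(x), which differs from ln(x+1).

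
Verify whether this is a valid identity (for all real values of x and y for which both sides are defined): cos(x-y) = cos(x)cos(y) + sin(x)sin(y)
Claim: cos(x-y) = cos(x)cos(y) + sin(x)sin(y).
Reasoning: Replace y by -y in cos(x+y) = cos(x)cos(y) - sin(x)sin(y) and use cos(-y) = cos(y), sin(-y) = -sin(y): cos(x-y) = cos(x)cos(y) + sin(x)sin(y).
So the two sides agree for all real values of x and y for which both sides are defined.

Conclusion: Yes, this is an identity.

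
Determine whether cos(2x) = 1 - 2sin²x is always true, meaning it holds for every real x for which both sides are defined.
Yes, this is an identity.

Claim: cos(2x) = 1 - 2sin²x.
Reasoning: cos(2x) = cos²x - sin²x. Replace cos²x by 1 - sin²x: (1 - sin²x) - sin²x = 1 - 2sin²x.
So the two sides agree for every real x for which both sides are defined.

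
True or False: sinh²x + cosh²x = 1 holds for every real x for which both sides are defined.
False.

Claim: sinh²x + cosh²x = 1.
Test a specific point where both sides are defined: x = -1.
LHS = sinh²x + cosh²x ≈ 3.7622
RHS = 1 ≈ 1.0000
Since 3.7622 ≠ 1.0000, the equation fails at this point, so it cannot hold for every real x for which both sides are defined.
The correct hyperbolic identity is cosh²x - sinh²x = 1 (a difference); the sum sinh²x + cosh²x equals cosh(2x).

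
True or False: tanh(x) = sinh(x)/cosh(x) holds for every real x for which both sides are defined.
Claim: tanh(x) = sinh(x)/cosh(x).
Reasoning: tanh(x) is defined as sinh(x)/cosh(x) = (e^x - e^-x)/(e^x + e^-x); cosh(x) ≥ 1 is never zero, so this holds for every real x.
So the two sides agree for every real x for which both sides are defined.

Conclusion: True.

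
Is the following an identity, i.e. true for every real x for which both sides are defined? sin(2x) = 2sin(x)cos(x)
Yes, this is an identity.

Claim: sin(2x) = 2sin(x)cos(x).
Reasoning: Put y = x in the addition formula sin(x+y) = sin(x)cos(y) + cos(x)sin(y): sin(2x) = sin(x)cos(x) + cos(x)sin(x) = 2sin(x)cos(x).
So the two sides agree for every real x for which both sides are defined.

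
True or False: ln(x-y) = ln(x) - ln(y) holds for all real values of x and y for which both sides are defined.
False.

Claim: ln(x-y) = ln(x) - ln(y).
Test a specific point where both sides are defined: x = 2, y = 1/2.
LHS = ln(x-y) ≈ 0.4055
RHS = ln(x) - ln(y) ≈ 1.3863
Since 0.4055 ≠ 1.3863, the equation fails at this point, so it cannot hold for all real values of x and y for which both sides are defined.
ln(x) - ln(y) = ln(x/y), not ln(x-y).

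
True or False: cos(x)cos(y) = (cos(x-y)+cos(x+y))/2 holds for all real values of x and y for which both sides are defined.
True.

Claim: cos(x)cos(y) = (cos(x-y)+cos(x+y))/2.
Reasoning: cos(x-y) = cos(x)cos(y) + sin(x)sin(y) and cos(x+y) = cos(x)cos(y) - sin(x)sin(y). Adding, cos(x-y) + cos(x+y) = 2cos(x)cos(y); divide by 2.
So the two sides agree for all real values of x and y for which both sides are defined.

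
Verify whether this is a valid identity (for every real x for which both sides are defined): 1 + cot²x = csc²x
Yes, this is an identity.

Claim: 1 + cot²x = csc²x.
Reasoning: Start from sin²x + cos²x = 1 and divide every term by sin²x (allowed wherever cot x and csc x are defined): 1 + cot²x = 1/sin²x = csc²x.
So the two sides agree for every real x for which both sides are defined.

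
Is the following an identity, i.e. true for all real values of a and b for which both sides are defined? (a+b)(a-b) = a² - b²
Yes, this is an identity.

Claim: (a+b)(a-b) = a² - b².
Reasoning: Expand: (a+b)(a-b) = a² - ab + ba - b² = a² - b² (the cross terms cancel).
So the two sides agree for all real values of a and b for which both sides are defined.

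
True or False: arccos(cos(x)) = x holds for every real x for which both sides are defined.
Claim: arccos(cos(x)) = x.
Test a specific point where both sides are defined: x = -π/4.
LHS = arccos(cos(x)) ≈ 0.7854
RHS = x ≈ -0.7854
Since 0.7854 ≠ -0.7854, the equation fails at this point, so it cannot hold for every real x for which both sides are defined.
arccos only returns values in [0, π], so arccos(cos(x)) = x holds only for x in that interval, not for all real x.

Conclusion: False.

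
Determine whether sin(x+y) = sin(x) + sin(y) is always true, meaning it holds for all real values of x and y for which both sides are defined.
Claim: sin(x+y) = sin(x) + sin(y).
Test a specific point where both sides are defined: x = -π/6, y = -π/6.
LHS = sin(x+y) ≈ -0.8660
RHS = sin(x) + sin(y) ≈ -1.0000
Since -0.8660 ≠ -1.0000, the equation fails at this point, so it cannot hold for all real values of x and y for which both sides are defined.
The correct expansion is sin(x+y) = sin(x)cos(y) + cos(x)sin(y); sine is not additive.

Conclusion: No, this is NOT an identity.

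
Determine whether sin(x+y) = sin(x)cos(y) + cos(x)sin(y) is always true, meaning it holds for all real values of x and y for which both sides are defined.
Yes, this is an identity.

Claim: sin(x+y) = sin(x)cos(y) + cos(x)sin(y).
Reasoning: By Euler's formula e^(i(x+y)) = e^(ix)·e^(iy) = (cos x + i·sin x)(cos y + i·sin y). The imaginary part of the left side is sin(x+y); the imaginary part of the product is sin(x)cos(y) + cos(x)sin(y).
So the two sides agree for all real values of x and y for which both sides are defined.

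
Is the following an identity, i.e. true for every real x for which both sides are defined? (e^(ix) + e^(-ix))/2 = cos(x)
Claim: (e^(ix) + e^(-ix))/2 = cos(x).
Reasoning: By Euler's formula e^(ix) = cos(x) + i·sin(x) and e^(-ix) = cos(x) - i·sin(x). Adding cancels the sine terms: e^(ix) + e^(-ix) = 2cos(x); divide by 2.
So the two sides agree for every real x for which both sides are defined.

Conclusion: Yes, this is an identity.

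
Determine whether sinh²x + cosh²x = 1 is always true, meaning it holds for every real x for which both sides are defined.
Claim: sinh²x + cosh²x = 1.
Test a specific point where both sides are defined: x = 1.
LHS = sinh²x + cosh²x ≈ 3.7622
RHS = 1 ≈ 1.0000
Since 3.7622 ≠ 1.0000, the equation fails at this point, so it cannot hold for every real x for which both sides are defined.
The correct hyperbolic identity is cosh²x - sinh²x = 1 (a difference); the sum sinh²x + cosh²x equals cosh(2x).

Conclusion: No, this is NOT an identity.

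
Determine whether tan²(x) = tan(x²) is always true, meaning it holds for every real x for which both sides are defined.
No, this is NOT an identity.

Claim: tan²(x) = tan(x²).
Test a specific point where both sides are defined: x = 2π/3.
LHS = tan²(x) ≈ 3.0000
RHS = tan(x²) ≈ 2.9590
Since 3.0000 ≠ 2.9590, the equation fails at this point, so it cannot hold for every real x for which both sides are defined.
tan²(x) means (tan x)², squaring the output; tan(x²) squares the input. These are different functions.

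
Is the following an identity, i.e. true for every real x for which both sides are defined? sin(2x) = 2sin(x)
No, this is NOT an identity.

Claim: sin(2x) = 2sin(x).
Test a specific point where both sides are defined: x = -π/2.
LHS = sin(2x) ≈ 0.0000
RHS = 2sin(x) ≈ -2.0000
Since 0.0000 ≠ -2.0000, the equation fails at this point, so it cannot hold for every real x for which both sides are defined.
The correct double-angle formula is sin(2x) = 2sin(x)cos(x).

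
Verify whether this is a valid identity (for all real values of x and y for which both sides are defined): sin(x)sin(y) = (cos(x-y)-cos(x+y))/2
Yes, this is an identity.

Claim: sin(x)sin(y) = (cos(x-y)-cos(x+y))/2.
Reasoning: cos(x-y) = cos(x)cos(y) + sin(x)sin(y) and cos(x+y) = cos(x)cos(y) - sin(x)sin(y). Subtracting, cos(x-y) - cos(x+y) = 2sin(x)sin(y); divide by 2.
So the two sides agree for all real values of x and y for which both sides are defined.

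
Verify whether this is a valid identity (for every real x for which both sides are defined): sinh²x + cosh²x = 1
No, this is NOT an identity.

Claim: sinh²x + cosh²x = 1.
Test a specific point where both sides are defined: x = 1.
LHS = sinh²x + cosh²x ≈ 3.7622
RHS = 1 ≈ 1.0000
Since 3.7622 ≠ 1.0000, the equation fails at this point, so it cannot hold for every real x for which both sides are defined.
The correct hyperbolic identity is cosh²x - sinh²x = 1 (a difference); the sum sinh²x + cosh²x equals cosh(2x).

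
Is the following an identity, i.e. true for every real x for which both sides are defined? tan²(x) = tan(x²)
No, this is NOT an identity.

Claim: tan²(x) = tan(x²).
Test a specific point where both sides are defined: x = π/6.
LHS = tan²(x) ≈ 0.3333
RHS = tan(x²) ≈ 0.2812
Since 0.3333 ≠ 0.2812, the equation fails at this point, so it cannot hold for every real x for which both sides are defined.
tan²(x) means (tan x)², squaring the output; tan(x²) squares the input. These are different functions.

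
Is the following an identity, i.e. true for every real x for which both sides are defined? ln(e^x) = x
Yes, this is an identity.

Claim: ln(e^x) = x.
Reasoning: ln is the inverse of the exponential: ln(e^x) asks for the exponent p with e^p = e^x, and since e^p is one-to-one that exponent is p = x.
So the two sides agree for every real x for which both sides are defined.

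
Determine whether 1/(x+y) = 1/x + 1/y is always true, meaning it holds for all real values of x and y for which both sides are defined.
Claim: 1/(x+y) = 1/x + 1/y.
Test a specific point where both sides are defined: x = 4, y = 1.
LHS = 1/(x+y) ≈ 0.2000
RHS = 1/x + 1/y ≈ 1.2500
Since 0.2000 ≠ 1.2500, the equation fails at this point, so it cannot hold for all real values of x and y for which both sides are defined.
1/x + 1/y = (x+y)/(xy), which is not 1/(x+y).

Conclusion: No, this is NOT an identity.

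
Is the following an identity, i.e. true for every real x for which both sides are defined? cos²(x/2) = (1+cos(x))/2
Claim: cos²(x/2) = (1+cos(x))/2.
Reasoning: Use cos(2θ) = 2cos²θ - 1 with θ = x/2: cos(x) = 2cos²(x/2) - 1. Solving for cos²(x/2) gives (1 + cos(x))/2.
So the two sides agree for every real x for which both sides are defined.

Conclusion: Yes, this is an identity.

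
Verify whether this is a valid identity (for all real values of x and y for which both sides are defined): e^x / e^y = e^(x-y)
Yes, this is an identity.

Claim: e^x / e^y = e^(x-y).
Reasoning: 1/e^y = e^(-y), so e^x / e^y = e^x · e^(-y) = e^(x + (-y)) = e^(x-y) by the product rule for exponents.
So the two sides agree for all real values of x and y for which both sides are defined.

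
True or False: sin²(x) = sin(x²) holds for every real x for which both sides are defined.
False.

Claim: sin²(x) = sin(x²).
Test a specific point where both sides are defined: x = 2π/3.
LHS = sin²(x) ≈ 0.7500
RHS = sin(x²) ≈ -0.9474
Since 0.7500 ≠ -0.9474, the equation fails at this point, so it cannot hold for every real x for which both sides are defined.
sin²(x) means (sin x)², squaring the output; sin(x²) squares the input. These are different functions.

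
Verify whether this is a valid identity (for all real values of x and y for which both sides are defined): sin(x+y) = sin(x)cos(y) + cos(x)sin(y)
Claim: sin(x+y) = sin(x)cos(y) + cos(x)sin(y).
Reasoning: By Euler's formula e^(i(x+y)) = e^(ix)·e^(iy) = (cos x + i·sin x)(cos y + i·sin y). The imaginary part of the left side is sin(x+y); the imaginary part of the product is sin(x)cos(y) + cos(x)sin(y).
So the two sides agree for all real values of x and y for which both sides are defined.

Conclusion: Yes, this is an identity.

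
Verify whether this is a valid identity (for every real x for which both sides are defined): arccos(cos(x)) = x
No, this is NOT an identity.

Claim: arccos(cos(x)) = x.
Test a specific point where both sides are defined: x = -π/6.
LHS = arccos(cos(x)) ≈ 0.5236
RHS = x ≈ -0.5236
Since 0.5236 ≠ -0.5236, the equation fails at this point, so it cannot hold for every real x for which both sides are defined.
arccos only returns values in [0, π], so arccos(cos(x)) = x holds only for x in that interval, not for all real x.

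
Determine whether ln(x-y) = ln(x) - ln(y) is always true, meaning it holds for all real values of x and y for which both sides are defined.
No, this is NOT an identity.

Claim: ln(x-y) = ln(x) - ln(y).
Test a specific point where both sides are defined: x = 3, y = 1.
LHS = ln(x-y) ≈ 0.6931
RHS = ln(x) - ln(y) ≈ 1.0986
Since 0.6931 ≠ 1.0986, the equation fails at this point, so it cannot hold for all real values of x and y for which both sides are defined.
ln(x) - ln(y) = ln(x/y), not ln(x-y).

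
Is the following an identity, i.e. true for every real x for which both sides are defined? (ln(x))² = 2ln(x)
No, this is NOT an identity.

Claim: (ln(x))² = 2ln(x).
Test a specific point where both sides are defined: x = 3/2.
LHS = (ln(x))² ≈ 0.1644
RHS = 2ln(x) ≈ 0.8109
Since 0.1644 ≠ 0.8109, the equation fails at this point, so it cannot hold for every real x for which both sides are defined.
2ln(x) equals ln(x²), which is not the same as (ln x)².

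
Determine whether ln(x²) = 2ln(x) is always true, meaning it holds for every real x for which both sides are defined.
Claim: ln(x²) = 2ln(x).
Reasoning: The right side requires x > 0. For x > 0, x² = (e^(ln x))² = e^(2ln x), so ln(x²) = 2ln(x). (For x < 0 the right side is undefined, so those values are outside the claim.)
So the two sides agree for every real x for which both sides are defined.

Conclusion: Yes, this is an identity.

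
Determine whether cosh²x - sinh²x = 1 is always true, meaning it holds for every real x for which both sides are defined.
Claim: cosh²x - sinh²x = 1.
Reasoning: With cosh(x) = (e^x + e^-x)/2 and sinh(x) = (e^x - e^-x)/2: cosh²x = (e^(2x) + 2 + e^(-2x))/4 and sinh²x = (e^(2x) - 2 + e^(-2x))/4. Subtracting leaves 4/4 = 1.
So the two sides agree for every real x for which both sides are defined.

Conclusion: Yes, this is an identity.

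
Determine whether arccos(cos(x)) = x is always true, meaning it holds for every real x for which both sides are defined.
No, this is NOT an identity.

Claim: arccos(cos(x)) = x.
Test a specific point where both sides are defined: x = -π/4.
LHS = arccos(cos(x)) ≈ 0.7854
RHS = x ≈ -0.7854
Since 0.7854 ≠ -0.7854, the equation fails at this point, so it cannot hold for every real x for which both sides are defined.
arccos only returns values in [0, π], so arccos(cos(x)) = x holds only for x in that interval, not for all real x.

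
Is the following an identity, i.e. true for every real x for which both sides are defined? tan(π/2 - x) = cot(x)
Yes, this is an identity.

Claim: tan(π/2 - x) = cot(x).
Reasoning: tan(π/2 - x) = sin(π/2 - x)/cos(π/2 - x) = cos(x)/sin(x) = cot(x), using the cofunction identities sin(π/2 - x) = cos(x) and cos(π/2 - x) = sin(x).
So the two sides agree for every real x for which both sides are defined.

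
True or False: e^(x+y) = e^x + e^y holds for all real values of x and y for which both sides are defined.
Claim: e^(x+y) = e^x + e^y.
Test a specific point where both sides are defined: x = 4, y = 3/2.
LHS = e^(x+y) ≈ 244.6919
RHS = e^x + e^y ≈ 59.0798
Since 244.6919 ≠ 59.0798, the equation fails at this point, so it cannot hold for all real values of x and y for which both sides are defined.
The correct rule is e^(x+y) = e^x · e^y (a product, not a sum).

Conclusion: False.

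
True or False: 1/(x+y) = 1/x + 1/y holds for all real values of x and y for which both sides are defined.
False.

Claim: 1/(x+y) = 1/x + 1/y.
Test a specific point where both sides are defined: x = 4, y = 5.
LHS = 1/(x+y) ≈ 0.1111
RHS = 1/x + 1/y ≈ 0.4500
Since 0.1111 ≠ 0.4500, the equation fails at this point, so it cannot hold for all real values of x and y for which both sides are defined.
1/x + 1/y = (x+y)/(xy), which is not 1/(x+y).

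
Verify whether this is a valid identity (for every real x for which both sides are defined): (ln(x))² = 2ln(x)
Claim: (ln(x))² = 2ln(x).
Test a specific point where both sides are defined: x = 1/2.
LHS = (ln(x))² ≈ 0.4805
RHS = 2ln(x) ≈ -1.3863
Since 0.4805 ≠ -1.3863, the equation fails at this point, so it cannot hold for every real x for which both sides are defined.
2ln(x) equals ln(x²), which is not the same as (ln x)².

Conclusion: No, this is NOT an identity.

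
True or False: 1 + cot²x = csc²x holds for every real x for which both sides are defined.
True.

Claim: 1 + cot²x = csc²x.
Reasoning: Start from sin²x + cos²x = 1 and divide every term by sin²x (allowed wherever cot x and csc x are defined): 1 + cot²x = 1/sin²x = csc²x.
So the two sides agree for every real x for which both sides are defined.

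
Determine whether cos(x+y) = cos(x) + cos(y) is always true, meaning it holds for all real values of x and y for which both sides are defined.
No, this is NOT an identity.

Claim: cos(x+y) = cos(x) + cos(y).
Test a specific point where both sides are defined: x = π/2, y = -π/2.
LHS = cos(x+y) ≈ 1.0000
RHS = cos(x) + cos(y) ≈ 0.0000
Since 1.0000 ≠ 0.0000, the equation fails at this point, so it cannot hold for all real values of x and y for which both sides are defined.
The correct expansion is cos(x+y) = cos(x)cos(y) - sin(x)sin(y); cosine is not additive.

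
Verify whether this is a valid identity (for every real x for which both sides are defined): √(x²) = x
No, this is NOT an identity.

Claim: √(x²) = x.
Test a specific point where both sides are defined: x = -1.
LHS = √(x²) ≈ 1.0000
RHS = x ≈ -1.0000
Since 1.0000 ≠ -1.0000, the equation fails at this point, so it cannot hold for every real x for which both sides are defined.
√(x²) = |x|, which differs from x whenever x < 0 (both sides are defined for every real x).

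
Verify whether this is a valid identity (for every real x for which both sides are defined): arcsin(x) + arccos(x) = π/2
Yes, this is an identity.

Claim: arcsin(x) + arccos(x) = π/2.
Reasoning: Both sides are defined for -1 ≤ x ≤ 1. Let θ = arcsin(x), so sin θ = x and θ ∈ [-π/2, π/2]. Then cos(π/2 - θ) = sin θ = x and π/2 - θ ∈ [0, π], which is exactly the range of arccos, so arccos(x) = π/2 - θ. Adding: arcsin(x) + arccos(x) = θ + (π/2 - θ) = π/2.
So the two sides agree for every real x for which both sides are defined.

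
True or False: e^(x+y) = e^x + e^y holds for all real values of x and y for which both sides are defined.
Claim: e^(x+y) = e^x + e^y.
Test a specific point where both sides are defined: x = -1, y = 1/2.
LHS = e^(x+y) ≈ 0.6065
RHS = e^x + e^y ≈ 2.0166
Since 0.6065 ≠ 2.0166, the equation fails at this point, so it cannot hold for all real values of x and y for which both sides are defined.
The correct rule is e^(x+y) = e^x · e^y (a product, not a sum).

Conclusion: False.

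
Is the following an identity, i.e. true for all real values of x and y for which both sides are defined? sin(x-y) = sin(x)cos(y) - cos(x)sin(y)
Claim: sin(x-y) = sin(x)cos(y) - cos(x)sin(y).
Reasoning: Replace y by -y in sin(x+y) = sin(x)cos(y) + cos(x)sin(y) and use cos(-y) = cos(y), sin(-y) = -sin(y): sin(x-y) = sin(x)cos(y) - cos(x)sin(y).
So the two sides agree for all real values of x and y for which both sides are defined.

Conclusion: Yes, this is an identity.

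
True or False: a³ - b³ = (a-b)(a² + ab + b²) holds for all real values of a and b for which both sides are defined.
True.

Claim: a³ - b³ = (a-b)(a² + ab + b²).
Reasoning: Expand the right side: (a-b)(a² + ab + b²) = a³ + a²b + ab² - a²b - ab² - b³ = a³ - b³ (the middle terms cancel in pairs).
So the two sides agree for all real values of a and b for which both sides are defined.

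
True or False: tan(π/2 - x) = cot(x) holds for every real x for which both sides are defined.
True.

Claim: tan(π/2 - x) = cot(x).
Reasoning: tan(π/2 - x) = sin(π/2 - x)/cos(π/2 - x) = cos(x)/sin(x) = cot(x), using the cofunction identities sin(π/2 - x) = cos(x) and cos(π/2 - x) = sin(x).
So the two sides agree for every real x for which both sides are defined.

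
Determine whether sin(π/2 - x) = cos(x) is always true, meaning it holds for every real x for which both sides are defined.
Claim: sin(π/2 - x) = cos(x).
Reasoning: Use sin(u - v) = sin(u)cos(v) - cos(u)sin(v) with u = π/2, v = x: sin(π/2)cos(x) - cos(π/2)sin(x) = 1·cos(x) - 0·sin(x) = cos(x).
So the two sides agree for every real x for which both sides are defined.

Conclusion: Yes, this is an identity.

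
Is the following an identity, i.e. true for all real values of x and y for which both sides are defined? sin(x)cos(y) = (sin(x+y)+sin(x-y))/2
Yes, this is an identity.

Claim: sin(x)cos(y) = (sin(x+y)+sin(x-y))/2.
Reasoning: sin(x+y) = sin(x)cos(y) + cos(x)sin(y) and sin(x-y) = sin(x)cos(y) - cos(x)sin(y). Adding, sin(x+y) + sin(x-y) = 2sin(x)cos(y); divide by 2.
So the two sides agree for all real values of x and y for which both sides are defined.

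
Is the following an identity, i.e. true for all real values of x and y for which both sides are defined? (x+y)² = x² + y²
Claim: (x+y)² = x² + y².
Test a specific point where both sides are defined: x = 2, y = 4.
LHS = (x+y)² ≈ 36.0000
RHS = x² + y² ≈ 20.0000
Since 36.0000 ≠ 20.0000, the equation fails at this point, so it cannot hold for all real values of x and y for which both sides are defined.
The correct expansion is (x+y)² = x² + 2xy + y²; the cross term 2xy is missing.

Conclusion: No, this is NOT an identity.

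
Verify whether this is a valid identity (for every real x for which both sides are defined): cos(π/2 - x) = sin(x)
Claim: cos(π/2 - x) = sin(x).
Reasoning: Use cos(u - v) = cos(u)cos(v) + sin(u)sin(v) with u = π/2, v = x: cos(π/2)cos(x) + sin(π/2)sin(x) = 0·cos(x) + 1·sin(x) = sin(x).
So the two sides agree for every real x for which both sides are defined.

Conclusion: Yes, this is an identity.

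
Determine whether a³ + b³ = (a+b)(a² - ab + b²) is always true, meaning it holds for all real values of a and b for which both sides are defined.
Claim: a³ + b³ = (a+b)(a² - ab + b²).
Reasoning: Expand the right side: (a+b)(a² - ab + b²) = a³ - a²b + ab² + a²b - ab² + b³ = a³ + b³ (the middle terms cancel in pairs).
So the two sides agree for all real values of a and b for which both sides are defined.

Conclusion: Yes, this is an identity.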